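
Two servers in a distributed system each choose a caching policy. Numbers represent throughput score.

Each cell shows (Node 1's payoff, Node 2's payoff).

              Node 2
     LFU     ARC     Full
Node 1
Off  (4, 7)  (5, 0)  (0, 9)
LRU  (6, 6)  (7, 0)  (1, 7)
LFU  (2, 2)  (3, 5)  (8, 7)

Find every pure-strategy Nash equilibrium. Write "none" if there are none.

Pure NE: (LFU, Full)

(Off, LFU): Node 1 can switch to LRU (4 → 6). Not NE.
(Off, ARC): Node 1 can switch to LRU (5 → 7). Not NE.
(Off, Full): Node 1 can switch to LRU (0 → 1). Not NE.
(LRU, LFU): Node 2 can switch to Full (6 → 7). Not NE.
(LRU, ARC): Node 2 can switch to LFU (0 → 6). Not NE.
(LRU, Full): Node 1 can switch to LFU (1 → 8). Not NE.
(LFU, LFU): Node 1 can switch to Off (2 → 4). Not NE.
(LFU, ARC): Node 1 can switch to Off (3 → 5). Not NE.
(LFU, Full): Node 1 gets 8, best alternative 1; Node 2 gets 7, best alternative 5. No profitable deviation — NE.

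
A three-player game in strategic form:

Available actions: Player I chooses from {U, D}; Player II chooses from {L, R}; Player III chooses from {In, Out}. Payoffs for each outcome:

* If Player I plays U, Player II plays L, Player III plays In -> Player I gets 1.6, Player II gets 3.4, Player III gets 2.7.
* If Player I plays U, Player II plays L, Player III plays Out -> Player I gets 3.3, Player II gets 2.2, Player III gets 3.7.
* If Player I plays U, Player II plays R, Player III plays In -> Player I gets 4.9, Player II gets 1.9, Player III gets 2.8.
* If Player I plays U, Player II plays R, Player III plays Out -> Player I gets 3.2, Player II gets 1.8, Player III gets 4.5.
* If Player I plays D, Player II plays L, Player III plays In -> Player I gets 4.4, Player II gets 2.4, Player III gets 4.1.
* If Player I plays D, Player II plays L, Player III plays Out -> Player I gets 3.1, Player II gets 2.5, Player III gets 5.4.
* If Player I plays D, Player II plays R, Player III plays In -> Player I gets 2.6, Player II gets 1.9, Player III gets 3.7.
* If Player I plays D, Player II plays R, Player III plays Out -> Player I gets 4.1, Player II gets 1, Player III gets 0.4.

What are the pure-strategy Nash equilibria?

Pure NE: (U, L, Out)

(U, L, In): Player I can switch to D (1.6 → 4.4). Not NE.
(U, L, Out): Player I gets 3.3, best alternative 3.1; Player II gets 2.2, best alternative 1.8; Player III gets 3.7, best alternative 2.7. No profitable deviation — NE.
(U, R, In): Player II can switch to L (1.9 → 3.4). Not NE.
(U, R, Out): Player I can switch to D (3.2 → 4.1). Not NE.
(D, L, In): Player III can switch to Out (4.1 → 5.4). Not NE.
(D, L, Out): Player I can switch to U (3.1 → 3.3). Not NE.
(D, R, In): Player I can switch to U (2.6 → 4.9). Not NE.
(D, R, Out): Player II can switch to L (1 → 2.5). Not NE.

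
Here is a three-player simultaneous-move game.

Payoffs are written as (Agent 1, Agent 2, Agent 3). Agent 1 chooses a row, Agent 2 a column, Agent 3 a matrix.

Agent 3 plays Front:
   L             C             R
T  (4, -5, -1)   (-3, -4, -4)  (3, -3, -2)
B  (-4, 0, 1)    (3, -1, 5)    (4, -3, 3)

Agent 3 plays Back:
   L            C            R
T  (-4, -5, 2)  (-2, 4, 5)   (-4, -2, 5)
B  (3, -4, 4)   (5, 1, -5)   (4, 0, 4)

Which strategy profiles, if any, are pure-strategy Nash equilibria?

This game has no pure Nash equilibrium.

(T, L, Front): Agent 2 can switch to C (-5 → -4). Not NE.
(T, L, Back): Agent 1 can switch to B (-4 → 3). Not NE.
(T, C, Front): Agent 1 can switch to B (-3 → 3). Not NE.
(T, C, Back): Agent 1 can switch to B (-2 → 5). Not NE.
(T, R, Front): Agent 1 can switch to B (3 → 4). Not NE.
(T, R, Back): Agent 1 can switch to B (-4 → 4). Not NE.
(B, L, Front): Agent 1 can switch to T (-4 → 4). Not NE.
(B, L, Back): Agent 2 can switch to C (-4 → 1). Not NE.
(The remaining 4 profiles each have a profitable deviation by the same check.)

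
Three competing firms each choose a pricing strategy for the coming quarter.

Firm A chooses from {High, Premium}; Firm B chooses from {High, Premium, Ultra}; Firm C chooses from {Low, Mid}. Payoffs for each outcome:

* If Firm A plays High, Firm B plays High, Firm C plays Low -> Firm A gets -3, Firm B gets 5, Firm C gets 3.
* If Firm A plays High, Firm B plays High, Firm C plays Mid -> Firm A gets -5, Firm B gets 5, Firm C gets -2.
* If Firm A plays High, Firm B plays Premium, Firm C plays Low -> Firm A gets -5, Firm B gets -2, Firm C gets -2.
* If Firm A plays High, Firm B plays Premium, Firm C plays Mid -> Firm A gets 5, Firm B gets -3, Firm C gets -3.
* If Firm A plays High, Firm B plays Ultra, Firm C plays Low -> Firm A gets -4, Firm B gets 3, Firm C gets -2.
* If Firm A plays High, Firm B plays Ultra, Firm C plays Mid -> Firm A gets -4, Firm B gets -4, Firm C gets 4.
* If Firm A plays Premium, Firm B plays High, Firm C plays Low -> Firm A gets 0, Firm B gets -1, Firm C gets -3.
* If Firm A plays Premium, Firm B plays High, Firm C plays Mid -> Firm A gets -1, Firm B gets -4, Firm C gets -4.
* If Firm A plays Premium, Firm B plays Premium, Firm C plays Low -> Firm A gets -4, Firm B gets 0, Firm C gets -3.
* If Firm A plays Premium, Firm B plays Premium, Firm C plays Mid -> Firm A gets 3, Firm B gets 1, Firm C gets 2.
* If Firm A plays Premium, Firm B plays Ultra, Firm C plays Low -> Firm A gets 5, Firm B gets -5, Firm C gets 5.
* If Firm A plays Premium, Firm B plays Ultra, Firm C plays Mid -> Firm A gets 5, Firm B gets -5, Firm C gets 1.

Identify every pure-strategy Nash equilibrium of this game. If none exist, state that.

(High, High, Low): Firm A can switch to Premium (-3 → 0). Not NE.
(High, High, Mid): Firm A can switch to Premium (-5 → -1). Not NE.
(High, Premium, Low): Firm A can switch to Premium (-5 → -4). Not NE.
(High, Premium, Mid): Firm B can switch to High (-3 → 5). Not NE.
(High, Ultra, Low): Firm A can switch to Premium (-4 → 5). Not NE.
(High, Ultra, Mid): Firm A can switch to Premium (-4 → 5). Not NE.
(The remaining 6 profiles each have a profitable deviation by the same check.)

This game has no pure Nash equilibrium.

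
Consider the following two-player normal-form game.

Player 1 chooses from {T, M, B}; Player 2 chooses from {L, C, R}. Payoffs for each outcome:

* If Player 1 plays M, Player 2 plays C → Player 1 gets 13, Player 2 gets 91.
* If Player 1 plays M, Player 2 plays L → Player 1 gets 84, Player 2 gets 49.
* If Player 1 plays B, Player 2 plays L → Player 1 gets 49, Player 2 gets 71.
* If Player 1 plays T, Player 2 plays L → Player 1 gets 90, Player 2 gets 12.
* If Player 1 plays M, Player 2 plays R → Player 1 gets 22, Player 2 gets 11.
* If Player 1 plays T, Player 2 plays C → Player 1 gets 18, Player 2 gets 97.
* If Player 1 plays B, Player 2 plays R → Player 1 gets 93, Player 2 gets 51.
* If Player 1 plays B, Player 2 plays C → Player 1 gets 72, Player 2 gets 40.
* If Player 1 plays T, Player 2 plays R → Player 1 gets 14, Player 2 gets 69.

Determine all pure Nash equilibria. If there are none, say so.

none

Player 1 against L: payoffs 90, 84, 49 → best response T.
Player 1 against C: payoffs 18, 13, 72 → best response B.
Player 1 against R: payoffs 14, 22, 93 → best response B.
Player 2 against T: payoffs 12, 97, 69 → best response C.
Player 2 against M: payoffs 49, 91, 11 → best response C.
Player 2 against B: payoffs 71, 40, 51 → best response L.
No profile is a mutual best response for all players.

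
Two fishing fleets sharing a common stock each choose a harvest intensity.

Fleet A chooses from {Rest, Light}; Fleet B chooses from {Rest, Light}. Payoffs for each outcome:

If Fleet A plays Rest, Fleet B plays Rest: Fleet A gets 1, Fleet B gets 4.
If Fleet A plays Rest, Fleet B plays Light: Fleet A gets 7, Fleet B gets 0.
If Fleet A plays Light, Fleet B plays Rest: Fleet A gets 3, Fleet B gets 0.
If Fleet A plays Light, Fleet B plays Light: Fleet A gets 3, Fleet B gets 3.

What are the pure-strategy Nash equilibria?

Mark each player's best response to every combination of opponents' strategies; a profile where every player is best-responding is a pure Nash equilibrium.
Fleet A against Rest: payoffs 1, 3 → best response Light.
Fleet A against Light: payoffs 7, 3 → best response Rest.
Fleet B against Rest: payoffs 4, 0 → best response Rest.
Fleet B against Light: payoffs 0, 3 → best response Light.
No profile is a mutual best response for all players.

There is no pure-strategy Nash equilibrium.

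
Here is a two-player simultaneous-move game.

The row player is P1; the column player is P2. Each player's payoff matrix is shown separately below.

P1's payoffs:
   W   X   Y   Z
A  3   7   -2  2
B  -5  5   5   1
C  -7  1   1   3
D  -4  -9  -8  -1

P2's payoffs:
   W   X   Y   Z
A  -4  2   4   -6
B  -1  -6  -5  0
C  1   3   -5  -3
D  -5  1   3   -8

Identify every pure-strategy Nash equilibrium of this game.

There is no pure-strategy Nash equilibrium.

P1 against W: payoffs 3, -5, -7, -4 → best response A.
P1 against X: payoffs 7, 5, 1, -9 → best response A.
P1 against Y: payoffs -2, 5, 1, -8 → best response B.
P1 against Z: payoffs 2, 1, 3, -1 → best response C.
P2 against A: payoffs -4, 2, 4, -6 → best response Y.
P2 against B: payoffs -1, -6, -5, 0 → best response Z.
P2 against C: payoffs 1, 3, -5, -3 → best response X.
P2 against D: payoffs -5, 1, 3, -8 → best response Y.
No profile is a mutual best response for all players.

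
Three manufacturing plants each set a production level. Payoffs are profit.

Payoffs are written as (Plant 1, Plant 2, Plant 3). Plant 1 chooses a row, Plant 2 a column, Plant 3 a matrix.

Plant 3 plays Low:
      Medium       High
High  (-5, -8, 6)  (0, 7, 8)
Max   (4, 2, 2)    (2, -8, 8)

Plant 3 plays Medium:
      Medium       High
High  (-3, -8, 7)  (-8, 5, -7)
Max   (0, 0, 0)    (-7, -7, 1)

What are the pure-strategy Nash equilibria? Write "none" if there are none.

(Max, Medium, Low)

Plant 1 against (Medium, Low): payoffs -5, 4 → best response Max.
Plant 1 against (Medium, Medium): payoffs -3, 0 → best response Max.
Plant 1 against (High, Low): payoffs 0, 2 → best response Max.
Plant 1 against (High, Medium): payoffs -8, -7 → best response Max.
Plant 2 against (High, Low): payoffs -8, 7 → best response High.
Plant 2 against (High, Medium): payoffs -8, 5 → best response High.
Plant 2 against (Max, Low): payoffs 2, -8 → best response Medium.
Plant 2 against (Max, Medium): payoffs 0, -7 → best response Medium.
Plant 3 against (High, Medium): payoffs 6, 7 → best response Medium.
Plant 3 against (High, High): payoffs 8, -7 → best response Low.
Plant 3 against (Max, Medium): payoffs 2, 0 → best response Low.
Plant 3 against (Max, High): payoffs 8, 1 → best response Low.
Mutual best responses: (Max, Medium, Low).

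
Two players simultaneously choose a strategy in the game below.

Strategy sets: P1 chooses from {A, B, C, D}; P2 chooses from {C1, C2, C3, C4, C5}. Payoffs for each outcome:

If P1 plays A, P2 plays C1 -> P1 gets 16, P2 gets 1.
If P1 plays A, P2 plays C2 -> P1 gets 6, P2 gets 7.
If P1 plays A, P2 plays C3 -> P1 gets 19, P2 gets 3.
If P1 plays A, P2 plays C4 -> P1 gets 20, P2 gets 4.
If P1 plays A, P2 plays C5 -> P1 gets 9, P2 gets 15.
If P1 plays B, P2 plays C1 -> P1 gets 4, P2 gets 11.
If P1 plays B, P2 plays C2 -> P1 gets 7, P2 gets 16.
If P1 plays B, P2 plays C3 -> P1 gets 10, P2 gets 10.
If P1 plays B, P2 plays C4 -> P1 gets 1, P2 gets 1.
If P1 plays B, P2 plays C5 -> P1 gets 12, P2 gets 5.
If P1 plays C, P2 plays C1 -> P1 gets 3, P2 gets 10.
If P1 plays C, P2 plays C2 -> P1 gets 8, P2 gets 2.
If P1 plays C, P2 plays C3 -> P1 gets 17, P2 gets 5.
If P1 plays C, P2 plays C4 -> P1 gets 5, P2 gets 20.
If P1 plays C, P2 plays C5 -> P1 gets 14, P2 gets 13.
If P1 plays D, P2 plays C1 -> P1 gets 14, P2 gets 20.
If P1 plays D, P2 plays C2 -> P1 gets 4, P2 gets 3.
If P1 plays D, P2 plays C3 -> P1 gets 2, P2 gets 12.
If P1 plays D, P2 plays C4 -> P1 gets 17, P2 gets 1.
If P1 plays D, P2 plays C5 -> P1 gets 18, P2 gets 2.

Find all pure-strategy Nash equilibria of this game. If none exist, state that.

Mark each player's best response to every combination of opponents' strategies; a profile where every player is best-responding is a pure Nash equilibrium.
P1 against C1: payoffs 16, 4, 3, 14 → best response A.
P1 against C2: payoffs 6, 7, 8, 4 → best response C.
P1 against C3: payoffs 19, 10, 17, 2 → best response A.
P1 against C4: payoffs 20, 1, 5, 17 → best response A.
P1 against C5: payoffs 9, 12, 14, 18 → best response D.
P2 against A: payoffs 1, 7, 3, 4, 15 → best response C5.
P2 against B: payoffs 11, 16, 10, 1, 5 → best response C2.
P2 against C: payoffs 10, 2, 5, 20, 13 → best response C4.
P2 against D: payoffs 20, 3, 12, 1, 2 → best response C1.
No profile is a mutual best response for all players.

There is no pure-strategy Nash equilibrium.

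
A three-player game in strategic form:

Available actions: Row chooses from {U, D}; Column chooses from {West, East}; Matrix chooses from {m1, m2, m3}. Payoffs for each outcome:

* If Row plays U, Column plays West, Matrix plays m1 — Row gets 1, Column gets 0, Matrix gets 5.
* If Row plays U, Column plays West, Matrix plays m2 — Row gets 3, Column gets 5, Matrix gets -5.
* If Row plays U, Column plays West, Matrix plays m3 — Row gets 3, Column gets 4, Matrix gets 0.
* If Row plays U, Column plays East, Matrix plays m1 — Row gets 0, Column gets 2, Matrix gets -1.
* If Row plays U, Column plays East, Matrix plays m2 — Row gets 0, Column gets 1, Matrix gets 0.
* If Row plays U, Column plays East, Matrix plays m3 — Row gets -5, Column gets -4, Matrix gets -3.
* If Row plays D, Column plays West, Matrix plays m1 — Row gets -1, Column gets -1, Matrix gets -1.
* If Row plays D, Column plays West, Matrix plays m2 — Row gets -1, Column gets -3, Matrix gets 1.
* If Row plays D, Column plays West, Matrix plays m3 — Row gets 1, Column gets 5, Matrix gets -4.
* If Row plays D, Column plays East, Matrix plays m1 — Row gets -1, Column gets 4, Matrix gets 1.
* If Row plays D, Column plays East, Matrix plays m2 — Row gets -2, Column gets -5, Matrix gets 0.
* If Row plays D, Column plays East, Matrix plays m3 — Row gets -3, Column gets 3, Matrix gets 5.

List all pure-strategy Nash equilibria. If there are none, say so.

Mark each player's best response to every combination of opponents' strategies; a profile where every player is best-responding is a pure Nash equilibrium.
Row against (West, m1): payoffs 1, -1 → best response U.
Row against (West, m2): payoffs 3, -1 → best response U.
Row against (West, m3): payoffs 3, 1 → best response U.
Row against (East, m1): payoffs 0, -1 → best response U.
Row against (East, m2): payoffs 0, -2 → best response U.
Row against (East, m3): payoffs -5, -3 → best response D.
Column against (U, m1): payoffs 0, 2 → best response East.
Column against (U, m2): payoffs 5, 1 → best response West.
Column against (U, m3): payoffs 4, -4 → best response West.
Column against (D, m1): payoffs -1, 4 → best response East.
Column against (D, m2): payoffs -3, -5 → best response West.
Column against (D, m3): payoffs 5, 3 → best response West.
Matrix against (U, West): payoffs 5, -5, 0 → best response m1.
Matrix against (U, East): payoffs -1, 0, -3 → best response m2.
Matrix against (D, West): payoffs -1, 1, -4 → best response m2.
Matrix against (D, East): payoffs 1, 0, 5 → best response m3.
No profile is a mutual best response for all players.

This game has no pure Nash equilibrium.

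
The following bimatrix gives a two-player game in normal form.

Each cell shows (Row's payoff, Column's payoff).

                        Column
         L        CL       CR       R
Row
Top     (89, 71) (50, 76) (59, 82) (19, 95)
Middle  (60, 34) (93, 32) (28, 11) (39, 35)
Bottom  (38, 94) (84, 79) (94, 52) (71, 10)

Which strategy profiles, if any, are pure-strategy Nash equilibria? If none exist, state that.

(Top, L): Column can switch to CL (71 → 76). Not NE.
(Top, CL): Row can switch to Middle (50 → 93). Not NE.
(Top, CR): Row can switch to Bottom (59 → 94). Not NE.
(Top, R): Row can switch to Middle (19 → 39). Not NE.
(Middle, L): Row can switch to Top (60 → 89). Not NE.
(Middle, CL): Column can switch to L (32 → 34). Not NE.
(Middle, CR): Row can switch to Top (28 → 59). Not NE.
(Middle, R): Row can switch to Bottom (39 → 71). Not NE.
(The remaining 4 profiles each have a profitable deviation by the same check.)

This game has no pure Nash equilibrium.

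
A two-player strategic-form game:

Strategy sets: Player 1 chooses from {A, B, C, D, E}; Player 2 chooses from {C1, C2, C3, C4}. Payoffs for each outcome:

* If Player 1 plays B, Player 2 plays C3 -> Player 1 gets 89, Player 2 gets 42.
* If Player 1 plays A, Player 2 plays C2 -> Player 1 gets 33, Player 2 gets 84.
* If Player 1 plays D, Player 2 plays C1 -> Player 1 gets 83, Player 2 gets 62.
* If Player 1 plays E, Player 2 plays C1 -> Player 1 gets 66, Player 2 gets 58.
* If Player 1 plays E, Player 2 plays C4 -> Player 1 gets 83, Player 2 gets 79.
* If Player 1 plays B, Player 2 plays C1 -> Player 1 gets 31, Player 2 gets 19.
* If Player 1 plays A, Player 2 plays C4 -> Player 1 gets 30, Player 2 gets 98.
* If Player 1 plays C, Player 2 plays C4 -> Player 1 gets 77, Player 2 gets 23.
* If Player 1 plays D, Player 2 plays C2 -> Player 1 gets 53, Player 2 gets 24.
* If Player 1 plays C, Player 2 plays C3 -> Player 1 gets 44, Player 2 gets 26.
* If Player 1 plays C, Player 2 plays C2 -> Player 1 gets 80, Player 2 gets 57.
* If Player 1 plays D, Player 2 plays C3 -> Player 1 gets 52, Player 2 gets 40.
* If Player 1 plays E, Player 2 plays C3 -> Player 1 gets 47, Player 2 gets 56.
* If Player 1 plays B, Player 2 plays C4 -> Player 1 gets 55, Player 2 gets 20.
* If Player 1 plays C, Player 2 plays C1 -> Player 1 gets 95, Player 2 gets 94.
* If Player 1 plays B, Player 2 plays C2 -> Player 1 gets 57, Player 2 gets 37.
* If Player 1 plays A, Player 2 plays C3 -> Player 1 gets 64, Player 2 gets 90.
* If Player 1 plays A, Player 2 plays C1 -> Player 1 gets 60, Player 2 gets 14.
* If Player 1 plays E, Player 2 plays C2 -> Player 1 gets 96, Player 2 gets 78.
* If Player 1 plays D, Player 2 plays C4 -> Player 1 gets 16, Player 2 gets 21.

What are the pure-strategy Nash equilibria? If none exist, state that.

(A, C1): Player 1 can switch to C (60 → 95). Not NE.
(A, C2): Player 1 can switch to B (33 → 57). Not NE.
(A, C3): Player 1 can switch to B (64 → 89). Not NE.
(A, C4): Player 1 can switch to B (30 → 55). Not NE.
(B, C1): Player 1 can switch to A (31 → 60). Not NE.
(B, C2): Player 1 can switch to C (57 → 80). Not NE.
(B, C3): Player 1 gets 89, best alternative 64; Player 2 gets 42, best alternative 37. No profitable deviation — NE.
(B, C4): Player 1 can switch to C (55 → 77). Not NE.
(C, C1): Player 1 gets 95, best alternative 83; Player 2 gets 94, best alternative 57. No profitable deviation — NE.
(C, C2): Player 1 can switch to E (80 → 96). Not NE.
(C, C3): Player 1 can switch to A (44 → 64). Not NE.
(C, C4): Player 1 can switch to E (77 → 83). Not NE.
(E, C4): Player 1 gets 83, best alternative 77; Player 2 gets 79, best alternative 78. No profitable deviation — NE.
(The remaining 7 profiles each have a profitable deviation by the same check.)

The pure Nash equilibria are (B, C3); (C, C1); (E, C4).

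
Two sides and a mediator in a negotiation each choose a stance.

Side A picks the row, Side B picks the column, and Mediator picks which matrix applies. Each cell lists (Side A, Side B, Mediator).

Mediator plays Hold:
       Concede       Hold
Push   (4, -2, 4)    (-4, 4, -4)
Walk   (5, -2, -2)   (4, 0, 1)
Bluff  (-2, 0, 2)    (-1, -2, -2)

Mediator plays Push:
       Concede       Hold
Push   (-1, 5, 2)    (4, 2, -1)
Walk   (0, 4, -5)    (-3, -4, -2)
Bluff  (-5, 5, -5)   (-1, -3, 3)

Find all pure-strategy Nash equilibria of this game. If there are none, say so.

Side A against (Concede, Hold): payoffs 4, 5, -2 → best response Walk.
Side A against (Concede, Push): payoffs -1, 0, -5 → best response Walk.
Side A against (Hold, Hold): payoffs -4, 4, -1 → best response Walk.
Side A against (Hold, Push): payoffs 4, -3, -1 → best response Push.
Side B against (Push, Hold): payoffs -2, 4 → best response Hold.
Side B against (Push, Push): payoffs 5, 2 → best response Concede.
Side B against (Walk, Hold): payoffs -2, 0 → best response Hold.
Side B against (Walk, Push): payoffs 4, -4 → best response Concede.
Side B against (Bluff, Hold): payoffs 0, -2 → best response Concede.
Side B against (Bluff, Push): payoffs 5, -3 → best response Concede.
Mediator against (Push, Concede): payoffs 4, 2 → best response Hold.
Mediator against (Push, Hold): payoffs -4, -1 → best response Push.
Mediator against (Walk, Concede): payoffs -2, -5 → best response Hold.
Mediator against (Walk, Hold): payoffs 1, -2 → best response Hold.
Mediator against (Bluff, Concede): payoffs 2, -5 → best response Hold.
Mediator against (Bluff, Hold): payoffs -2, 3 → best response Push.
Mutual best responses: (Walk, Hold, Hold).

The unique pure-strategy Nash equilibrium is (Walk, Hold, Hold).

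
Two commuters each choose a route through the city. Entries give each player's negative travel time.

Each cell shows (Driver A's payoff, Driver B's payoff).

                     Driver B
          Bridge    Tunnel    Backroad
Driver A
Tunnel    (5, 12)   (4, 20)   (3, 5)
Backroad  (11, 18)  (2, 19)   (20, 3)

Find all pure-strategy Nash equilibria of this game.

Check each profile: it is a Nash equilibrium iff no player can strictly gain by switching unilaterally.
(Tunnel, Bridge): Driver A can switch to Backroad (5 → 11). Not NE.
(Tunnel, Tunnel): Driver A gets 4, best alternative 2; Driver B gets 20, best alternative 12. No profitable deviation — NE.
(Tunnel, Backroad): Driver A can switch to Backroad (3 → 20). Not NE.
(Backroad, Bridge): Driver B can switch to Tunnel (18 → 19). Not NE.
(Backroad, Tunnel): Driver A can switch to Tunnel (2 → 4). Not NE.
(Backroad, Backroad): Driver B can switch to Bridge (3 → 18). Not NE.

The unique pure-strategy Nash equilibrium is (Tunnel, Tunnel).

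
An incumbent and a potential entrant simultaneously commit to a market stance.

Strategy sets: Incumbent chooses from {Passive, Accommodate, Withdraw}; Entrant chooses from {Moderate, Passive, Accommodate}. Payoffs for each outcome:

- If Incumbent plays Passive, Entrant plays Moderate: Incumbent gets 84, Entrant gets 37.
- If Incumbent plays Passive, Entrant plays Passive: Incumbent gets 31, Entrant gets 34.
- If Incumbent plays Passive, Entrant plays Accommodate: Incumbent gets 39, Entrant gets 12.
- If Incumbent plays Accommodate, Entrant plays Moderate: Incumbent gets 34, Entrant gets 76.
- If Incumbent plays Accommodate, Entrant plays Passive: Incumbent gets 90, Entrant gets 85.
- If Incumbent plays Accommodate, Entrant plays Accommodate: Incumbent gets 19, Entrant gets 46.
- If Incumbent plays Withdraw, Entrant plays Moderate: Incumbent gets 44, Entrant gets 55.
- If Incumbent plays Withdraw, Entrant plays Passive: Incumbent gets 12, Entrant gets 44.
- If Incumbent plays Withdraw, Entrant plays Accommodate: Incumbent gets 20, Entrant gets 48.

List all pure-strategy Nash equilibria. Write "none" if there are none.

Incumbent against Moderate: payoffs 84, 34, 44 → best response Passive.
Incumbent against Passive: payoffs 31, 90, 12 → best response Accommodate.
Incumbent against Accommodate: payoffs 39, 19, 20 → best response Passive.
Entrant against Passive: payoffs 37, 34, 12 → best response Moderate.
Entrant against Accommodate: payoffs 76, 85, 46 → best response Passive.
Entrant against Withdraw: payoffs 55, 44, 48 → best response Moderate.
Mutual best responses: (Passive, Moderate); (Accommodate, Passive).

(Passive, Moderate), (Accommodate, Passive)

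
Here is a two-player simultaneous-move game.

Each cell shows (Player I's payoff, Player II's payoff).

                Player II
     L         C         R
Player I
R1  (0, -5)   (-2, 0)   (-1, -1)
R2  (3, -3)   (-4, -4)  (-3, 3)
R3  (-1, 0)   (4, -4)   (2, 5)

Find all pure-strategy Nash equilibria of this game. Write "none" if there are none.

For each strategy profile, look for a profitable unilateral deviation.
(R1, L): Player I can switch to R2 (0 → 3). Not NE.
(R1, C): Player I can switch to R3 (-2 → 4). Not NE.
(R1, R): Player I can switch to R3 (-1 → 2). Not NE.
(R2, L): Player II can switch to R (-3 → 3). Not NE.
(R2, C): Player I can switch to R1 (-4 → -2). Not NE.
(R2, R): Player I can switch to R1 (-3 → -1). Not NE.
(R3, L): Player I can switch to R1 (-1 → 0). Not NE.
(R3, C): Player II can switch to L (-4 → 0). Not NE.
(R3, R): Player I gets 2, best alternative -1; Player II gets 5, best alternative 0. No profitable deviation — NE.

(R3, R)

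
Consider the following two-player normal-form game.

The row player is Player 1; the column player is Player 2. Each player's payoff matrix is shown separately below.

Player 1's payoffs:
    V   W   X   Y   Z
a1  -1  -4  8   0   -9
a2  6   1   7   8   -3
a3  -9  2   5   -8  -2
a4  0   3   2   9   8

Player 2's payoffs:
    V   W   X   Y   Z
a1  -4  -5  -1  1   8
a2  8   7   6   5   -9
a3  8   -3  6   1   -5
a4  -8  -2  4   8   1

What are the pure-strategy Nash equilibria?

Check each profile: it is a Nash equilibrium iff no player can strictly gain by switching unilaterally.
(a1, V): Player 1 can switch to a2 (-1 → 6). Not NE.
(a1, W): Player 1 can switch to a2 (-4 → 1). Not NE.
(a1, X): Player 2 can switch to Y (-1 → 1). Not NE.
(a1, Y): Player 1 can switch to a2 (0 → 8). Not NE.
(a1, Z): Player 1 can switch to a2 (-9 → -3). Not NE.
(a2, V): Player 1 gets 6, best alternative 0; Player 2 gets 8, best alternative 7. No profitable deviation — NE.
(a2, W): Player 1 can switch to a3 (1 → 2). Not NE.
(a2, X): Player 1 can switch to a1 (7 → 8). Not NE.
(a2, Y): Player 1 can switch to a4 (8 → 9). Not NE.
(a4, Y): Player 1 gets 9, best alternative 8; Player 2 gets 8, best alternative 4. No profitable deviation — NE.
(The remaining 10 profiles each have a profitable deviation by the same check.)

The pure Nash equilibria are (a2, V), (a4, Y).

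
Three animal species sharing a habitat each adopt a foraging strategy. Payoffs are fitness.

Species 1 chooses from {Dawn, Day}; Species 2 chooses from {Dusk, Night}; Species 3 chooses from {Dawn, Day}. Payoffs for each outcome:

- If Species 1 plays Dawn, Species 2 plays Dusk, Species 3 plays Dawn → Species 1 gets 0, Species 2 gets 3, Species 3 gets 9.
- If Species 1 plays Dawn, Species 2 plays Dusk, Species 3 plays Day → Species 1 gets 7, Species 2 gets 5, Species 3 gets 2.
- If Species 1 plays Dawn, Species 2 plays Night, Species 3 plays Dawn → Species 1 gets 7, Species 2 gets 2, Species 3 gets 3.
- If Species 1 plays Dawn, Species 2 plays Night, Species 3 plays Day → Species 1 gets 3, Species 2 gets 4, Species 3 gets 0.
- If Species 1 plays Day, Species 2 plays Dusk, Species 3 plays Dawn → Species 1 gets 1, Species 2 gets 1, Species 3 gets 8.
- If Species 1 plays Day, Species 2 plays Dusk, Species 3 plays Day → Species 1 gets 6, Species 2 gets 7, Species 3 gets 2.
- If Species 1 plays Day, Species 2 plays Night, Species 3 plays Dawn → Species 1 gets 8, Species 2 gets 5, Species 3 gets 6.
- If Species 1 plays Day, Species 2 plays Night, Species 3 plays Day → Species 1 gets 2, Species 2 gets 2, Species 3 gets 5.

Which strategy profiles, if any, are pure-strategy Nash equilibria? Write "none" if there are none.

Pure NE: (Day, Night, Dawn)

Check each profile: it is a Nash equilibrium iff no player can strictly gain by switching unilaterally.
(Dawn, Dusk, Dawn): Species 1 can switch to Day (0 → 1). Not NE.
(Dawn, Dusk, Day): Species 3 can switch to Dawn (2 → 9). Not NE.
(Dawn, Night, Dawn): Species 1 can switch to Day (7 → 8). Not NE.
(Dawn, Night, Day): Species 2 can switch to Dusk (4 → 5). Not NE.
(Day, Dusk, Dawn): Species 2 can switch to Night (1 → 5). Not NE.
(Day, Dusk, Day): Species 1 can switch to Dawn (6 → 7). Not NE.
(Day, Night, Dawn): Species 1 gets 8, best alternative 7; Species 2 gets 5, best alternative 1; Species 3 gets 6, best alternative 5. No profitable deviation — NE.
(The remaining 1 profile has a profitable deviation by the same check.)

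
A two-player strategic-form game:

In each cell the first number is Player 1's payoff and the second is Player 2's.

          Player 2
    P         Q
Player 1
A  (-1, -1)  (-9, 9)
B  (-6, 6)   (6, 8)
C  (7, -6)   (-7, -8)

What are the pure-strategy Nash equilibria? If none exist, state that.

Pure-strategy Nash equilibria: (B, Q) and (C, P)

(A, P): Player 1 can switch to C (-1 → 7). Not NE.
(A, Q): Player 1 can switch to B (-9 → 6). Not NE.
(B, P): Player 1 can switch to A (-6 → -1). Not NE.
(B, Q): Player 1 gets 6, best alternative -7; Player 2 gets 8, best alternative 6. No profitable deviation — NE.
(C, P): Player 1 gets 7, best alternative -1; Player 2 gets -6, best alternative -8. No profitable deviation — NE.
(C, Q): Player 1 can switch to B (-7 → 6). Not NE.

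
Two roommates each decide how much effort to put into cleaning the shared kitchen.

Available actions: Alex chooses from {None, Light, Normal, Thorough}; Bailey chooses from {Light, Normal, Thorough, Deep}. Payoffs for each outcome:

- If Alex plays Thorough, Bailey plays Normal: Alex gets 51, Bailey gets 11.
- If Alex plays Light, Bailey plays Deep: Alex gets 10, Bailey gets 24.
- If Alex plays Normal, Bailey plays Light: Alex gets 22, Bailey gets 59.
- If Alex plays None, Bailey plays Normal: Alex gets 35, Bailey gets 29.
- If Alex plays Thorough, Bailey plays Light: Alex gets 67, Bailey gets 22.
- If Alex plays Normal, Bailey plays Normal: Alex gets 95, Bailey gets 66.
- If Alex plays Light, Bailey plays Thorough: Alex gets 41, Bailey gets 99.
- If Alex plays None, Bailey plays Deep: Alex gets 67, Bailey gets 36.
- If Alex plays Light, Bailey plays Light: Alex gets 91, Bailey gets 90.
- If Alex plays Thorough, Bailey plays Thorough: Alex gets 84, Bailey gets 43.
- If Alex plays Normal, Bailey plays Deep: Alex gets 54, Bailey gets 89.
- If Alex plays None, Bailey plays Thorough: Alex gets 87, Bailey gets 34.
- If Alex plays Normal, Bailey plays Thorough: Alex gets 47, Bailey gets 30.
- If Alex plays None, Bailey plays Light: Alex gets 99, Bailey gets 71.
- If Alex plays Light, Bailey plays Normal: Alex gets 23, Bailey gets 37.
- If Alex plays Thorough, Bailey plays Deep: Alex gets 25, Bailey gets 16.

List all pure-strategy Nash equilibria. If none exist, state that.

Pure NE: (None, Light)

Alex against Light: payoffs 99, 91, 22, 67 → best response None.
Alex against Normal: payoffs 35, 23, 95, 51 → best response Normal.
Alex against Thorough: payoffs 87, 41, 47, 84 → best response None.
Alex against Deep: payoffs 67, 10, 54, 25 → best response None.
Bailey against None: payoffs 71, 29, 34, 36 → best response Light.
Bailey against Light: payoffs 90, 37, 99, 24 → best response Thorough.
Bailey against Normal: payoffs 59, 66, 30, 89 → best response Deep.
Bailey against Thorough: payoffs 22, 11, 43, 16 → best response Thorough.
Mutual best responses: (None, Light).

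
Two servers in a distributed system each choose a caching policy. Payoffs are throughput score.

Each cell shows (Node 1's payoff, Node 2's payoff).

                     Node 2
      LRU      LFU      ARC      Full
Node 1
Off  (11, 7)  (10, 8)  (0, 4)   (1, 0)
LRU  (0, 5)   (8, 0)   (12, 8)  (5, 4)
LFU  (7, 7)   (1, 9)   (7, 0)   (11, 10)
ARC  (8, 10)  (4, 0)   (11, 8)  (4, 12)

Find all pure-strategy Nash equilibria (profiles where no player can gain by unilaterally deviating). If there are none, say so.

Pure-strategy Nash equilibria: (Off, LFU); (LRU, ARC); (LFU, Full)

For each strategy profile, look for a profitable unilateral deviation.
(Off, LRU): Node 2 can switch to LFU (7 → 8). Not NE.
(Off, LFU): Node 1 gets 10, best alternative 8; Node 2 gets 8, best alternative 7. No profitable deviation — NE.
(Off, ARC): Node 1 can switch to LRU (0 → 12). Not NE.
(Off, Full): Node 1 can switch to LRU (1 → 5). Not NE.
(LRU, LRU): Node 1 can switch to Off (0 → 11). Not NE.
(LRU, LFU): Node 1 can switch to Off (8 → 10). Not NE.
(LRU, ARC): Node 1 gets 12, best alternative 11; Node 2 gets 8, best alternative 5. No profitable deviation — NE.
(LRU, Full): Node 1 can switch to LFU (5 → 11). Not NE.
(LFU, LRU): Node 1 can switch to Off (7 → 11). Not NE.
(LFU, LFU): Node 1 can switch to Off (1 → 10). Not NE.
(LFU, ARC): Node 1 can switch to LRU (7 → 12). Not NE.
(LFU, Full): Node 1 gets 11, best alternative 5; Node 2 gets 10, best alternative 9. No profitable deviation — NE.
(ARC, LRU): Node 1 can switch to Off (8 → 11). Not NE.
(The remaining 3 profiles each have a profitable deviation by the same check.)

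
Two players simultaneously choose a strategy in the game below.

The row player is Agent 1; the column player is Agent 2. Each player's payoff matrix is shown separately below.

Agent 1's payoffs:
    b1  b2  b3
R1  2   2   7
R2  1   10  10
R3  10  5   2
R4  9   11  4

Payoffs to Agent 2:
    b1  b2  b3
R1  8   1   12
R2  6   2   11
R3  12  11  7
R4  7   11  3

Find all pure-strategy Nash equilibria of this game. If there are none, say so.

(R1, b1): Agent 1 can switch to R3 (2 → 10). Not NE.
(R1, b2): Agent 1 can switch to R2 (2 → 10). Not NE.
(R1, b3): Agent 1 can switch to R2 (7 → 10). Not NE.
(R2, b1): Agent 1 can switch to R1 (1 → 2). Not NE.
(R2, b2): Agent 1 can switch to R4 (10 → 11). Not NE.
(R2, b3): Agent 1 gets 10, best alternative 7; Agent 2 gets 11, best alternative 6. No profitable deviation — NE.
(R3, b1): Agent 1 gets 10, best alternative 9; Agent 2 gets 12, best alternative 11. No profitable deviation — NE.
(R3, b2): Agent 1 can switch to R2 (5 → 10). Not NE.
(R3, b3): Agent 1 can switch to R1 (2 → 7). Not NE.
(R4, b1): Agent 1 can switch to R3 (9 → 10). Not NE.
(R4, b2): Agent 1 gets 11, best alternative 10; Agent 2 gets 11, best alternative 7. No profitable deviation — NE.
(R4, b3): Agent 1 can switch to R1 (4 → 7). Not NE.

Pure-strategy Nash equilibria: (R2, b3) and (R3, b1) and (R4, b2)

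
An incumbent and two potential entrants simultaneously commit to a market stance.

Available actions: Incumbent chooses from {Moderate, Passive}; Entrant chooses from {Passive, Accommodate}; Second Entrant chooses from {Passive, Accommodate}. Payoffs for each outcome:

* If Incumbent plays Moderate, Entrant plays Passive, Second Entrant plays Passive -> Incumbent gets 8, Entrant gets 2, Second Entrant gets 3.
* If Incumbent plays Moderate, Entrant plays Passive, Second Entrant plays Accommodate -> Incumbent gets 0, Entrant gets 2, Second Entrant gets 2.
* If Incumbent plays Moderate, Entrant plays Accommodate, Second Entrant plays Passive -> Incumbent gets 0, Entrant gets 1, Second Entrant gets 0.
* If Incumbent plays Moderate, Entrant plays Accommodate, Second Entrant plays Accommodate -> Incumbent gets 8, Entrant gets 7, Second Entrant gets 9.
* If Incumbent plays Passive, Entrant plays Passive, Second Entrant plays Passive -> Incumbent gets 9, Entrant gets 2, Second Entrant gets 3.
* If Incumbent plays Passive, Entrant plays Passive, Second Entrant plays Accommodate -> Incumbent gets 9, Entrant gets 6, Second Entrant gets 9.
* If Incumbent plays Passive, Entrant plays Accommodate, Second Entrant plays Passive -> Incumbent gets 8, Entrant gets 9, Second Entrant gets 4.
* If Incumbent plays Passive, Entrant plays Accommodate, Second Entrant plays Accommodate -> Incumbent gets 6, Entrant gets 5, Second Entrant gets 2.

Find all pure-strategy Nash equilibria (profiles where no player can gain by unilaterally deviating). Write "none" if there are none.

Incumbent against (Passive, Passive): payoffs 8, 9 → best response Passive.
Incumbent against (Passive, Accommodate): payoffs 0, 9 → best response Passive.
Incumbent against (Accommodate, Passive): payoffs 0, 8 → best response Passive.
Incumbent against (Accommodate, Accommodate): payoffs 8, 6 → best response Moderate.
Entrant against (Moderate, Passive): payoffs 2, 1 → best response Passive.
Entrant against (Moderate, Accommodate): payoffs 2, 7 → best response Accommodate.
Entrant against (Passive, Passive): payoffs 2, 9 → best response Accommodate.
Entrant against (Passive, Accommodate): payoffs 6, 5 → best response Passive.
Second Entrant against (Moderate, Passive): payoffs 3, 2 → best response Passive.
Second Entrant against (Moderate, Accommodate): payoffs 0, 9 → best response Accommodate.
Second Entrant against (Passive, Passive): payoffs 3, 9 → best response Accommodate.
Second Entrant against (Passive, Accommodate): payoffs 4, 2 → best response Passive.
Mutual best responses: (Moderate, Accommodate, Accommodate); (Passive, Passive, Accommodate); (Passive, Accommodate, Passive).

Pure-strategy Nash equilibria: (Moderate, Accommodate, Accommodate), (Passive, Passive, Accommodate), (Passive, Accommodate, Passive)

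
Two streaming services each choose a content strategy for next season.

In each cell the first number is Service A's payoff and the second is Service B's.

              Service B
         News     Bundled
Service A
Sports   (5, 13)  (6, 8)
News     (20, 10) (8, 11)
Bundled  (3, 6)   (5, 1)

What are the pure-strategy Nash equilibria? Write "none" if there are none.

Service A against News: payoffs 5, 20, 3 → best response News.
Service A against Bundled: payoffs 6, 8, 5 → best response News.
Service B against Sports: payoffs 13, 8 → best response News.
Service B against News: payoffs 10, 11 → best response Bundled.
Service B against Bundled: payoffs 6, 1 → best response News.
Mutual best responses: (News, Bundled).

(News, Bundled)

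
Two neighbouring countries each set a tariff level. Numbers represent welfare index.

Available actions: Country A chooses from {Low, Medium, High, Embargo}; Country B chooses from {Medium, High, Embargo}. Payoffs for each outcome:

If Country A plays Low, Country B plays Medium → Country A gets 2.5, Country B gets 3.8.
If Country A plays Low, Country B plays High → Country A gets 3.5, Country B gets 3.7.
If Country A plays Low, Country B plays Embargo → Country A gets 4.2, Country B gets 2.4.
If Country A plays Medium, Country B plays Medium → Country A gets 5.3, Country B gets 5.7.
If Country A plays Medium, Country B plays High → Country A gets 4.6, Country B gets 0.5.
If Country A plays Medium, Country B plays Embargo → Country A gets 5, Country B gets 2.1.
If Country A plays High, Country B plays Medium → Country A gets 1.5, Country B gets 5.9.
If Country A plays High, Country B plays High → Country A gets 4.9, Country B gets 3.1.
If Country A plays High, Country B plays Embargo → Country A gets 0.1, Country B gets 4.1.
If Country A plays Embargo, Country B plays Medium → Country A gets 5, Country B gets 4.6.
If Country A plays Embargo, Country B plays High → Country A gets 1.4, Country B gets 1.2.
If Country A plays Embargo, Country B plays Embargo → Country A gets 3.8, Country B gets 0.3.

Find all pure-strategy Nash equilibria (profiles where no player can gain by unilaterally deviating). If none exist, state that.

Country A against Medium: payoffs 2.5, 5.3, 1.5, 5 → best response Medium.
Country A against High: payoffs 3.5, 4.6, 4.9, 1.4 → best response High.
Country A against Embargo: payoffs 4.2, 5, 0.1, 3.8 → best response Medium.
Country B against Low: payoffs 3.8, 3.7, 2.4 → best response Medium.
Country B against Medium: payoffs 5.7, 0.5, 2.1 → best response Medium.
Country B against High: payoffs 5.9, 3.1, 4.1 → best response Medium.
Country B against Embargo: payoffs 4.6, 1.2, 0.3 → best response Medium.
Mutual best responses: (Medium, Medium).

The unique pure-strategy Nash equilibrium is (Medium, Medium).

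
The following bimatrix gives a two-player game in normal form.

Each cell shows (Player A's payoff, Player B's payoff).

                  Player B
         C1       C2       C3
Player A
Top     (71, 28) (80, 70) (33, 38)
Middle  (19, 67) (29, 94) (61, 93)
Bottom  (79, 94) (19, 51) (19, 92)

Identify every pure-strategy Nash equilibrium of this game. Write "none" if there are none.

(Top, C2); (Bottom, C1)

Check each profile: it is a Nash equilibrium iff no player can strictly gain by switching unilaterally.
(Top, C1): Player A can switch to Bottom (71 → 79). Not NE.
(Top, C2): Player A gets 80, best alternative 29; Player B gets 70, best alternative 38. No profitable deviation — NE.
(Top, C3): Player A can switch to Middle (33 → 61). Not NE.
(Middle, C1): Player A can switch to Top (19 → 71). Not NE.
(Middle, C2): Player A can switch to Top (29 → 80). Not NE.
(Middle, C3): Player B can switch to C2 (93 → 94). Not NE.
(Bottom, C1): Player A gets 79, best alternative 71; Player B gets 94, best alternative 92. No profitable deviation — NE.
(Bottom, C2): Player A can switch to Top (19 → 80). Not NE.
(Bottom, C3): Player A can switch to Top (19 → 33). Not NE.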